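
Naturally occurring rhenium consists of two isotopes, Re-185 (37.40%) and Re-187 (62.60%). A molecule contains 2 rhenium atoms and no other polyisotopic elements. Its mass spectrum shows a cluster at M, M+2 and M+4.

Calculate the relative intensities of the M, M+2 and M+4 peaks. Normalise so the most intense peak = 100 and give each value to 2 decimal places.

29.87 : 100.00 : 83.69

The 2 Re atoms are independent, so intensities follow the terms of (0.3740 + 0.6260)^2.
P(M) = 0.3740^2 = 0.139876
P(M+2) = 2 × 0.3740^1 × 0.6260^1 = 0.468248
P(M+4) = 0.6260^2 = 0.391876
The M+2 peak is largest (0.468248); scaling to 100 gives 29.87 : 100.00 : 83.69.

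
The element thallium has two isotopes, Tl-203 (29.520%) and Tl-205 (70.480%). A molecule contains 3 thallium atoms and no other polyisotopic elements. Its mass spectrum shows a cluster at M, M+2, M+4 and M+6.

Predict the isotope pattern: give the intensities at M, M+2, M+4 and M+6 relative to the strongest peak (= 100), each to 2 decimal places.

Expanding (0.29520 + 0.70480)^3:
P(M) = 0.29520^3 = 0.025725
P(M+2) = 3 × 0.29520^2 × 0.70480^1 = 0.184255
P(M+4) = 3 × 0.29520^1 × 0.70480^2 = 0.439916
P(M+6) = 0.70480^3 = 0.350104
The M+4 peak is largest (0.439916); scaling to 100 gives 5.85 : 41.88 : 100.00 : 79.58.

5.85 : 41.88 : 100.00 : 79.58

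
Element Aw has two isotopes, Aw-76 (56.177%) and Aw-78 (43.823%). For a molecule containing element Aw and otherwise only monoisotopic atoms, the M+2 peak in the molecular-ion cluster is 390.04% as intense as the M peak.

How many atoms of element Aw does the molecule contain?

5

The M+2/M ratio from n Aw atoms is n · q/p = n · 0.43823/0.56177.
n = 3.9004 × 0.56177/0.43823 = 5.00 ≈ 5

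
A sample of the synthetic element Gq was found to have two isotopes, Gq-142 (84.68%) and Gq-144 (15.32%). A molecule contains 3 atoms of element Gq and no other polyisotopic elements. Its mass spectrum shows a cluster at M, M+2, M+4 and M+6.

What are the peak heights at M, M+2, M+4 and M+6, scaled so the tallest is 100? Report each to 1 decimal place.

Each Gq atom is independently Gq-142 (p = 0.8468) or Gq-144 (q = 0.1532); the cluster is the binomial expansion (p + q)^3.
P(M) = 0.8468^3 = 0.607215
P(M+2) = 3 × 0.8468^2 × 0.1532^1 = 0.329565
P(M+4) = 3 × 0.8468^1 × 0.1532^2 = 0.059624
P(M+6) = 0.1532^3 = 0.003596
The M peak is largest (0.607215); scaling to 100 gives 100.0 : 54.3 : 9.8 : 0.6.

100.0 : 54.3 : 9.8 : 0.6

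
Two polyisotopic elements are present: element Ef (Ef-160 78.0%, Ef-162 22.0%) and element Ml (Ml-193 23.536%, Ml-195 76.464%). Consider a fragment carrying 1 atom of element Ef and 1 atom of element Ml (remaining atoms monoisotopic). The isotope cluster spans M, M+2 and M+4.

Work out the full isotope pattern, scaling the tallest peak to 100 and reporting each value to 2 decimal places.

Element Ef pattern (n=1): 0.7800 : 0.2200
Element Ml pattern (n=1): 0.23536 : 0.76464
Convolve the two distributions (both contribute in 2-u steps):
  M: 0.7800×0.23536 = 0.183581
  M+2: 0.7800×0.76464 + 0.2200×0.23536 = 0.648198
  M+4: 0.2200×0.76464 = 0.168221
Scale to base peak (0.648198) = 100: 28.32 : 100.00 : 25.95

28.32 : 100.00 : 25.95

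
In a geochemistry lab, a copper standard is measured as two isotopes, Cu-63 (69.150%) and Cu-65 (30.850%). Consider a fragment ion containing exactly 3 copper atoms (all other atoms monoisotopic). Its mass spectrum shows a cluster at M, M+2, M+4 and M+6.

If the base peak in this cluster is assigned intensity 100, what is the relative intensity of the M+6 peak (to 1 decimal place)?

6.6

(0.69150 + 0.30850)^3 gives M 0.3307, M+2 0.4425, M+4 0.1974, M+6 0.0294; the largest is M+2.
P(M+2) = C(3,1) × 0.69150^2 × 0.30850^1 = 3 × 0.47817225 × 0.3085 = 0.442548 (base)
P(M+6) = C(3,3) × 0.69150^0 × 0.30850^3 = 1 × 1.0000 × 0.02936064 = 0.029361
Relative intensity = 0.029361 / 0.442548 × 100 = 6.6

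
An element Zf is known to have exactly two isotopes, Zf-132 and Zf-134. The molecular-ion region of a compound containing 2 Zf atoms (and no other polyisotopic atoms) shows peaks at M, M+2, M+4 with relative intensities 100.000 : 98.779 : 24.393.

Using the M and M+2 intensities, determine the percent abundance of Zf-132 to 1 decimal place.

If p is the fraction of Zf that is Zf-132, then I(M+2)/I(M) = [C(2,1)·p^1·(1−p)] / p^2 = 2·(1−p)/p = 98.779/100.000 = 0.9878
(1−p)/p = 0.9878/2 = 0.4939  ⇒  p = 1/(1 + 0.4939) = 0.6694
Zf-132: 66.9%, Zf-134: 33.1%.

66.9%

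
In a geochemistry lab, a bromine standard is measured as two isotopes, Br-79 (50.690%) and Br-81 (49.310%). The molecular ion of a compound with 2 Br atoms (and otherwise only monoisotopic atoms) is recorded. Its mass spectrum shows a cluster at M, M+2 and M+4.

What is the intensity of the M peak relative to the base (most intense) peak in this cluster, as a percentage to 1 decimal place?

Term probabilities: M 0.2569, M+2 0.4999, M+4 0.2431. Base peak = M+2.
P(M+2) = C(2,1) × 0.50690^1 × 0.49310^1 = 2 × 0.5069 × 0.4931 = 0.499905 (base)
P(M) = C(2,0) × 0.50690^2 × 0.49310^0 = 1 × 0.25694761 × 1.0000 = 0.256948
Relative intensity = 0.256948 / 0.499905 × 100 = 51.4

51.4%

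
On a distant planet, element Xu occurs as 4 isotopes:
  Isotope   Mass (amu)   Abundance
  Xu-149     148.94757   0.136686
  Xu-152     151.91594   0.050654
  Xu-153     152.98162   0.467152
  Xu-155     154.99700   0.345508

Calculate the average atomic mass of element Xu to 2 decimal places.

153.07 amu

The abundance-weighted mean is 0.136686 × 148.94757 + 0.050654 × 151.91594 + 0.467152 × 152.98162 + 0.345508 × 154.99700
= 20.359048 + 7.695150 + 71.465670 + 53.552703 = 153.072571 amu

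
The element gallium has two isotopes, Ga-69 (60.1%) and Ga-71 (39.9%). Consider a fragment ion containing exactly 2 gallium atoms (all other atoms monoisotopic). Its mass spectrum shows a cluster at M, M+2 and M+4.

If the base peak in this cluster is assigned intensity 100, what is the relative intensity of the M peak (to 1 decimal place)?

Term probabilities: M 0.3612, M+2 0.4796, M+4 0.1592. Base peak = M+2.
P(M+2) = C(2,1) × 0.601^1 × 0.399^1 = 2 × 0.6010 × 0.3990 = 0.479598 (base)
P(M) = C(2,0) × 0.601^2 × 0.399^0 = 1 × 0.361201 × 1.0000 = 0.361201
Relative intensity = 0.361201 / 0.479598 × 100 = 75.3

75.3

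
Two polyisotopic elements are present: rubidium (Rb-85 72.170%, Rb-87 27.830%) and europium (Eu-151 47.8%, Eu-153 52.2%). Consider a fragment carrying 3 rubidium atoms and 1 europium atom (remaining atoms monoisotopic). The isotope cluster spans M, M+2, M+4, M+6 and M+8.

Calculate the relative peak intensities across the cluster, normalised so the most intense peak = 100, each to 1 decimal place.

Rubidium pattern (n=3): 0.37589809 : 0.43485841 : 0.16768892 : 0.02155458
Europium pattern (n=1): 0.4780 : 0.5220
Convolve the two distributions (both contribute in 2-u steps):
  M: 0.37589809×0.4780 = 0.179679
  M+2: 0.37589809×0.5220 + 0.43485841×0.4780 = 0.404081
  M+4: 0.43485841×0.5220 + 0.16768892×0.4780 = 0.307151
  M+6: 0.16768892×0.5220 + 0.02155458×0.4780 = 0.097837
  M+8: 0.02155458×0.5220 = 0.011251
Scale to base peak (0.404081) = 100: 44.5 : 100.0 : 76.0 : 24.2 : 2.8

44.5 : 100.0 : 76.0 : 24.2 : 2.8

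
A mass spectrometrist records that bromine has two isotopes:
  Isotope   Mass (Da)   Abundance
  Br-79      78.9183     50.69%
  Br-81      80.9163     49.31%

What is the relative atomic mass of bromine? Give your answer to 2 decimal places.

79.90 Da

Weight each isotope mass by its fractional abundance: 0.5069 × 78.9183 + 0.4931 × 80.9163
= 40.00369 + 39.89983 = 79.90352 Da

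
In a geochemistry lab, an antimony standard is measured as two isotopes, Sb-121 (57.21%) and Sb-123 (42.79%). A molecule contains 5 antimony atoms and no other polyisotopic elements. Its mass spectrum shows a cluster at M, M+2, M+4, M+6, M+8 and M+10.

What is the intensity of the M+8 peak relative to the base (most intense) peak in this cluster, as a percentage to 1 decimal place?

28.0%

Binomial terms of (0.5721 + 0.4279)^5: M 0.0613, M+2 0.2292, M+4 0.3428, M+6 0.2564, M+8 0.0959, M+10 0.0143 → M+4 is the base peak.
P(M+4) = C(5,2) × 0.5721^3 × 0.4279^2 = 10 × 0.18724742 × 0.18309841 = 0.342847 (base)
P(M+8) = C(5,4) × 0.5721^1 × 0.4279^4 = 5 × 0.5721 × 0.03352503 = 0.095898
Relative intensity = 0.095898 / 0.342847 × 100 = 28.0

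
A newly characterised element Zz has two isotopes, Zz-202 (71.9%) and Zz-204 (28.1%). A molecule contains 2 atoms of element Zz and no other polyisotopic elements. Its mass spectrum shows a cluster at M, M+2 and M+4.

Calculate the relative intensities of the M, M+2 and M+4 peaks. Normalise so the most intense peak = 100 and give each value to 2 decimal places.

The 2 Zz atoms are independent, so intensities follow the terms of (0.719 + 0.281)^2.
P(M) = 0.719^2 = 0.516961
P(M+2) = 2 × 0.719^1 × 0.281^1 = 0.404078
P(M+4) = 0.281^2 = 0.078961
The M peak is largest (0.516961); scaling to 100 gives 100.00 : 78.16 : 15.27.

100.00 : 78.16 : 15.27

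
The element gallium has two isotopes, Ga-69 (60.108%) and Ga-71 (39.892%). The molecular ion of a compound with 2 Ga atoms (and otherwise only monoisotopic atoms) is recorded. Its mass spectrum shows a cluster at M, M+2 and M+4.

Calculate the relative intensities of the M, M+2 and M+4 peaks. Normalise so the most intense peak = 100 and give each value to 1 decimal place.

The 2 Ga atoms are independent, so intensities follow the terms of (0.60108 + 0.39892)^2.
P(M) = 0.60108^2 = 0.361297
P(M+2) = 2 × 0.60108^1 × 0.39892^1 = 0.479566
P(M+4) = 0.39892^2 = 0.159137
The M+2 peak is largest (0.479566); scaling to 100 gives 75.3 : 100.0 : 33.2.

75.3 : 100.0 : 33.2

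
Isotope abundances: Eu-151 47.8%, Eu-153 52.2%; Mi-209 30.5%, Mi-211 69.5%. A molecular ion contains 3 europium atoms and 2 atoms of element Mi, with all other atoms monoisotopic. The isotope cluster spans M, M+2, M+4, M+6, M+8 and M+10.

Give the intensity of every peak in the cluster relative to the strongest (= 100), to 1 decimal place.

2.9 : 22.6 : 68.5 : 100.0 : 70.8 : 19.5

Europium pattern (n=3): 0.10921535 : 0.35780594 : 0.39074206 : 0.14223665
Element Mi pattern (n=2): 0.093025 : 0.42395 : 0.483025
Convolve the two distributions (both contribute in 2-u steps):
  M: 0.10921535×0.093025 = 0.010160
  M+2: 0.10921535×0.42395 + 0.35780594×0.093025 = 0.079587
  M+4: 0.10921535×0.483025 + 0.35780594×0.42395 + 0.39074206×0.093025 = 0.240794
  M+6: 0.35780594×0.483025 + 0.39074206×0.42395 + 0.14223665×0.093025 = 0.351716
  M+8: 0.39074206×0.483025 + 0.14223665×0.42395 = 0.249039
  M+10: 0.14223665×0.483025 = 0.068704
Scale to base peak (0.351716) = 100: 2.9 : 22.6 : 68.5 : 100.0 : 70.8 : 19.5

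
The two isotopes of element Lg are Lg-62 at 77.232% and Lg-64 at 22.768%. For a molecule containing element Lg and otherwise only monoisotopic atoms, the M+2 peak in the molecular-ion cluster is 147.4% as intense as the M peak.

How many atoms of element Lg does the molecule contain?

5

The M+2/M ratio from n Lg atoms is n · q/p = n · 0.22768/0.77232.
n = 1.474 × 0.77232/0.22768 = 5.00 ≈ 5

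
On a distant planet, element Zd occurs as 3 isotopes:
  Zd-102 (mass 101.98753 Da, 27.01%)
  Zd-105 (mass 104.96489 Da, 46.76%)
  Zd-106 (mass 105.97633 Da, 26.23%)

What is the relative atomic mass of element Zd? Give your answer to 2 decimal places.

Average mass = Σ (abundance × isotope mass) = 0.2701 × 101.98753 + 0.4676 × 104.96489 + 0.2623 × 105.97633
= 27.546832 + 49.081583 + 27.797591 = 104.426006 Da

104.43 Da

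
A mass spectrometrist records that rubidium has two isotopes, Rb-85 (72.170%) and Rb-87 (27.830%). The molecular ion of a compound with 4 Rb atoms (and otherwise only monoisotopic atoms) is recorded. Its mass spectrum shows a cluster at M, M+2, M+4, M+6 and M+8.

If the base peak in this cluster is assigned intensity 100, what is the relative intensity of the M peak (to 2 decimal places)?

64.83

(0.72170 + 0.27830)^4 gives M 0.2713, M+2 0.4184, M+4 0.2420, M+6 0.0622, M+8 0.0060; the largest is M+2.
P(M+2) = C(4,1) × 0.72170^3 × 0.27830^1 = 4 × 0.37589809 × 0.2783 = 0.418450 (base)
P(M) = C(4,0) × 0.72170^4 × 0.27830^0 = 1 × 0.27128565 × 1.0000 = 0.271286
Relative intensity = 0.271286 / 0.418450 × 100 = 64.83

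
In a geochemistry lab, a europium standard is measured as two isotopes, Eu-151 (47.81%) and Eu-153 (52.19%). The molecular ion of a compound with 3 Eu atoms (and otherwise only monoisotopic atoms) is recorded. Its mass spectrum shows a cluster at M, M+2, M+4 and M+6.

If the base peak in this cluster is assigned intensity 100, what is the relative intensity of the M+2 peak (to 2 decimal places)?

91.61

Term probabilities: M 0.1093, M+2 0.3579, M+4 0.3907, M+6 0.1422. Base peak = M+4.
P(M+4) = C(3,2) × 0.4781^1 × 0.5219^2 = 3 × 0.4781 × 0.27237961 = 0.390674 (base)
P(M+2) = C(3,1) × 0.4781^2 × 0.5219^1 = 3 × 0.22857961 × 0.5219 = 0.357887
Relative intensity = 0.357887 / 0.390674 × 100 = 91.61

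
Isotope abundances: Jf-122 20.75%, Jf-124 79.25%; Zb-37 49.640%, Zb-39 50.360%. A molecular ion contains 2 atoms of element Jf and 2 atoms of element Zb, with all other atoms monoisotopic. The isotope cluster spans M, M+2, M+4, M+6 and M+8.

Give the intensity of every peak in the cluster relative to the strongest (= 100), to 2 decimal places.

Element Jf pattern (n=2): 0.04305625 : 0.3288875 : 0.62805625
Element Zb pattern (n=2): 0.24641296 : 0.49997408 : 0.25361296
Convolve the two distributions (both contribute in 2-u steps):
  M: 0.04305625×0.24641296 = 0.010610
  M+2: 0.04305625×0.49997408 + 0.3288875×0.24641296 = 0.102569
  M+4: 0.04305625×0.25361296 + 0.3288875×0.49997408 + 0.62805625×0.24641296 = 0.330116
  M+6: 0.3288875×0.25361296 + 0.62805625×0.49997408 = 0.397422
  M+8: 0.62805625×0.25361296 = 0.159283
Scale to base peak (0.397422) = 100: 2.67 : 25.81 : 83.06 : 100.00 : 40.08

2.67 : 25.81 : 83.06 : 100.00 : 40.08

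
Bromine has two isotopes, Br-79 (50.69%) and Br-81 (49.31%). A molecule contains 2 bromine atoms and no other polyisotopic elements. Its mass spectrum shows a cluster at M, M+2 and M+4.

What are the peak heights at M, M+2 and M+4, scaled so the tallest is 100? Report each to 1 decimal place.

51.4 : 100.0 : 48.6

Expanding (0.5069 + 0.4931)^2:
P(M) = 0.5069^2 = 0.256948
P(M+2) = 2 × 0.5069^1 × 0.4931^1 = 0.499905
P(M+4) = 0.4931^2 = 0.243148
The M+2 peak is largest (0.499905); scaling to 100 gives 51.4 : 100.0 : 48.6.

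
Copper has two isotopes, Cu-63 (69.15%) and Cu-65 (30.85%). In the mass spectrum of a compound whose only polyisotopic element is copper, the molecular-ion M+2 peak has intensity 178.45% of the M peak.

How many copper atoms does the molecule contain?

4

With n Cu atoms, P(M+2)/P(M) = C(n,1)·p^(n−1)q / p^n = n·q/p = n · 0.3085/0.6915.
n = 1.7845 × 0.6915/0.3085 = 4.00 ≈ 4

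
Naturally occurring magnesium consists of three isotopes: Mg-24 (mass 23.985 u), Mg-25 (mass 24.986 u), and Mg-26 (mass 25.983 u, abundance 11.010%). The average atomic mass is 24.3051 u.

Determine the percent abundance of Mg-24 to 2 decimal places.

Let x and y be the fractions of Mg-24 and Mg-25. Then x + y = 1 − 0.11010 = 0.88990 and 23.985x + 24.986y = 24.3051 − 0.11010×25.983 = 21.4443717.
Substituting: 23.985x + 24.986(0.88990 − x) = 21.4443717
(23.985 − 24.986)x = -0.7906697  ⇒  x = 0.78988, y = 0.10002
Mg-24: 78.99%, Mg-25: 10.00%.

78.99%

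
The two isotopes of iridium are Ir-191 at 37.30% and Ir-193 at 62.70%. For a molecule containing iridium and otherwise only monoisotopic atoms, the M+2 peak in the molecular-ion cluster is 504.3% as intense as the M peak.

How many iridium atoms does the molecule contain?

3

With n Ir atoms, P(M+2)/P(M) = C(n,1)·p^(n−1)q / p^n = n·q/p = n · 0.6270/0.3730.
n = 5.043 × 0.3730/0.6270 = 3.00 ≈ 3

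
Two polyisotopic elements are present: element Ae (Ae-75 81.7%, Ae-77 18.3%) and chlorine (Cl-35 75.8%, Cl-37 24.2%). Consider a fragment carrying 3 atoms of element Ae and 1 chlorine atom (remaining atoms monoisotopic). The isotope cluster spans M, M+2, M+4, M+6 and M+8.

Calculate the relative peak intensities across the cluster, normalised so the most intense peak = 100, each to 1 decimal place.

100.0 : 99.1 : 36.5 : 5.9 : 0.4

Element Ae pattern (n=3): 0.54533851 : 0.36645146 : 0.08208154 : 0.00612849
Chlorine pattern (n=1): 0.7580 : 0.2420
Convolve the two distributions (both contribute in 2-u steps):
  M: 0.54533851×0.7580 = 0.413367
  M+2: 0.54533851×0.2420 + 0.36645146×0.7580 = 0.409742
  M+4: 0.36645146×0.2420 + 0.08208154×0.7580 = 0.150899
  M+6: 0.08208154×0.2420 + 0.00612849×0.7580 = 0.024509
  M+8: 0.00612849×0.2420 = 0.001483
Scale to base peak (0.413367) = 100: 100.0 : 99.1 : 36.5 : 5.9 : 0.4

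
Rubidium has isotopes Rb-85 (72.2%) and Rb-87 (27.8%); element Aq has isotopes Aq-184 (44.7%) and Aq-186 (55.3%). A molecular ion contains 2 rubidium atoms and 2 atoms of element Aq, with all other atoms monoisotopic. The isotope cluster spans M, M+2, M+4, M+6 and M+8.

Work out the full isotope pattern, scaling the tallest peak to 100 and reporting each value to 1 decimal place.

Rubidium pattern (n=2): 0.521284 : 0.401432 : 0.077284
Element Aq pattern (n=2): 0.199809 : 0.494382 : 0.305809
Convolve the two distributions (both contribute in 2-u steps):
  M: 0.521284×0.199809 = 0.104157
  M+2: 0.521284×0.494382 + 0.401432×0.199809 = 0.337923
  M+4: 0.521284×0.305809 + 0.401432×0.494382 + 0.077284×0.199809 = 0.373316
  M+6: 0.401432×0.305809 + 0.077284×0.494382 = 0.160969
  M+8: 0.077284×0.305809 = 0.023634
Scale to base peak (0.373316) = 100: 27.9 : 90.5 : 100.0 : 43.1 : 6.3

27.9 : 90.5 : 100.0 : 43.1 : 6.3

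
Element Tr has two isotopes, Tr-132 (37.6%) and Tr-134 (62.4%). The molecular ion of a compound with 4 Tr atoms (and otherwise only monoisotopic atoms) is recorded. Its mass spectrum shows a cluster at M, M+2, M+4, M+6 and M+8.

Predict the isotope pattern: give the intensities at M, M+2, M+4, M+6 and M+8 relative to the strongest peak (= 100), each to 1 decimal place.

Expanding (0.376 + 0.624)^4:
P(M) = 0.376^4 = 0.019987
P(M+2) = 4 × 0.376^3 × 0.624^1 = 0.132681
P(M+4) = 6 × 0.376^2 × 0.624^2 = 0.330291
P(M+6) = 4 × 0.376^1 × 0.624^3 = 0.365428
P(M+8) = 0.624^4 = 0.151614
The M+6 peak is largest (0.365428); scaling to 100 gives 5.5 : 36.3 : 90.4 : 100.0 : 41.5.

5.5 : 36.3 : 90.4 : 100.0 : 41.5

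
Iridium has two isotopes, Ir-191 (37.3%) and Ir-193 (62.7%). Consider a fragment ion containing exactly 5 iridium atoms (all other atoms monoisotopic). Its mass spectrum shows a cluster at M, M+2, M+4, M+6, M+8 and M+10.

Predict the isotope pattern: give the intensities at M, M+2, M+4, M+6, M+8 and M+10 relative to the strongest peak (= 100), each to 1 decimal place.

2.1 : 17.7 : 59.5 : 100.0 : 84.0 : 28.3

Each Ir atom is independently Ir-191 (p = 0.373) or Ir-193 (q = 0.627); the cluster is the binomial expansion (p + q)^5.
P(M) = 0.373^5 = 0.007220
P(M+2) = 5 × 0.373^4 × 0.627^1 = 0.060684
P(M+4) = 10 × 0.373^3 × 0.627^2 = 0.204015
P(M+6) = 10 × 0.373^2 × 0.627^3 = 0.342942
P(M+8) = 5 × 0.373^1 × 0.627^4 = 0.288237
P(M+10) = 0.627^5 = 0.096903
The M+6 peak is largest (0.342942); scaling to 100 gives 2.1 : 17.7 : 59.5 : 100.0 : 84.0 : 28.3.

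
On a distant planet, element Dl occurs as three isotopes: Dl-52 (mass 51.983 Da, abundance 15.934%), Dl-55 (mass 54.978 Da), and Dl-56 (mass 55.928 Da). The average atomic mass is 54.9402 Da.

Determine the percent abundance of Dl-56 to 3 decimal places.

46.255%

Let x and y be the fractions of Dl-55 and Dl-56. Then x + y = 1 − 0.15934 = 0.84066 and 54.978x + 55.928y = 54.9402 − 0.15934×51.983 = 46.65722878.
Substituting: 54.978x + 55.928(0.84066 − x) = 46.65722878
(54.978 − 55.928)x = -0.3592037  ⇒  x = 0.37811, y = 0.46255
Dl-55: 37.811%, Dl-56: 46.255%.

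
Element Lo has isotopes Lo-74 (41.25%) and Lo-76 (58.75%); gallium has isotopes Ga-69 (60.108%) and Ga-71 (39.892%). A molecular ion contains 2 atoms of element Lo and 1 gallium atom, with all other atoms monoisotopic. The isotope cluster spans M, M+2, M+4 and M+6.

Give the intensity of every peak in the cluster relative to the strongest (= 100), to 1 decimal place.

25.5 : 89.6 : 100.0 : 34.4

Element Lo pattern (n=2): 0.17015625 : 0.4846875 : 0.34515625
Gallium pattern (n=1): 0.60108 : 0.39892
Convolve the two distributions (both contribute in 2-u steps):
  M: 0.17015625×0.60108 = 0.102278
  M+2: 0.17015625×0.39892 + 0.4846875×0.60108 = 0.359215
  M+4: 0.4846875×0.39892 + 0.34515625×0.60108 = 0.400818
  M+6: 0.34515625×0.39892 = 0.137690
Scale to base peak (0.400818) = 100: 25.5 : 89.6 : 100.0 : 34.4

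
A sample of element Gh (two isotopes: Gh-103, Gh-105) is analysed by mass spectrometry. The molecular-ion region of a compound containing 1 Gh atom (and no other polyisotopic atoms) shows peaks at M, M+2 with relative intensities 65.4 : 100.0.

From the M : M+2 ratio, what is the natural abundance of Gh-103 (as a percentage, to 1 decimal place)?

Write p for the Gh-103 fraction. I(M+2)/I(M) = [C(1,1)·p^0·(1−p)] / p^1 = 1·(1−p)/p = 100.0/65.4 = 1.5291
(1−p)/p = 1.5291/1 = 1.5291  ⇒  p = 1/(1 + 1.5291) = 0.3954
Gh-103: 39.5%, Gh-105: 60.5%.

39.5%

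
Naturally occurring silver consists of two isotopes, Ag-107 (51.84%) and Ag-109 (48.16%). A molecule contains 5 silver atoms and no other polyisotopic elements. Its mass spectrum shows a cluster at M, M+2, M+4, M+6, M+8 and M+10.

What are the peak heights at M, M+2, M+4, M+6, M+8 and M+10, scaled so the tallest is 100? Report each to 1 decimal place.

11.6 : 53.8 : 100.0 : 92.9 : 43.2 : 8.0

Each Ag atom is independently Ag-107 (p = 0.5184) or Ag-109 (q = 0.4816); the cluster is the binomial expansion (p + q)^5.
P(M) = 0.5184^5 = 0.037439
P(M+2) = 5 × 0.5184^4 × 0.4816^1 = 0.173907
P(M+4) = 10 × 0.5184^3 × 0.4816^2 = 0.323123
P(M+6) = 10 × 0.5184^2 × 0.4816^3 = 0.300185
P(M+8) = 5 × 0.5184^1 × 0.4816^4 = 0.139438
P(M+10) = 0.4816^5 = 0.025908
The M+4 peak is largest (0.323123); scaling to 100 gives 11.6 : 53.8 : 100.0 : 92.9 : 43.2 : 8.0.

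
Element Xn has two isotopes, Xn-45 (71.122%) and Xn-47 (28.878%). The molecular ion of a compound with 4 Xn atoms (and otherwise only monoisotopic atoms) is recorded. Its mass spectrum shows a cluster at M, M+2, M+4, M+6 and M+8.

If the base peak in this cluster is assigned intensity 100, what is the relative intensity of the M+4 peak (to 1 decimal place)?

Term probabilities: M 0.2559, M+2 0.4156, M+4 0.2531, M+6 0.0685, M+8 0.0070. Base peak = M+2.
P(M+2) = C(4,1) × 0.71122^3 × 0.28878^1 = 4 × 0.35975918 × 0.28878 = 0.415565 (base)
P(M+4) = C(4,2) × 0.71122^2 × 0.28878^2 = 6 × 0.50583389 × 0.08339389 = 0.253101
Relative intensity = 0.253101 / 0.415565 × 100 = 60.9

60.9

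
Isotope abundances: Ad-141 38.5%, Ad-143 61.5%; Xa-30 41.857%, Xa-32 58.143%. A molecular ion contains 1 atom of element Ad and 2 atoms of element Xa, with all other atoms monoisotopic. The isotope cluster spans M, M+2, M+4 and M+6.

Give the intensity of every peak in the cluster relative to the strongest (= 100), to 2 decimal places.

Element Ad pattern (n=1): 0.3850 : 0.6150
Element Xa pattern (n=2): 0.17520084 : 0.48673831 : 0.33806084
Convolve the two distributions (both contribute in 2-u steps):
  M: 0.3850×0.17520084 = 0.067452
  M+2: 0.3850×0.48673831 + 0.6150×0.17520084 = 0.295143
  M+4: 0.3850×0.33806084 + 0.6150×0.48673831 = 0.429497
  M+6: 0.6150×0.33806084 = 0.207907
Scale to base peak (0.429497) = 100: 15.70 : 68.72 : 100.00 : 48.41

15.70 : 68.72 : 100.00 : 48.41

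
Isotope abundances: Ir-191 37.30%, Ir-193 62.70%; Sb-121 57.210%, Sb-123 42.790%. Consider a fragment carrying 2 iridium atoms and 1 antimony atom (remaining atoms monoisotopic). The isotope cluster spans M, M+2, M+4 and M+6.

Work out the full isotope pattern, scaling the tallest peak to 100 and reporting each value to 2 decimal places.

Iridium pattern (n=2): 0.139129 : 0.467742 : 0.393129
Antimony pattern (n=1): 0.5721 : 0.4279
Convolve the two distributions (both contribute in 2-u steps):
  M: 0.139129×0.5721 = 0.079596
  M+2: 0.139129×0.4279 + 0.467742×0.5721 = 0.327128
  M+4: 0.467742×0.4279 + 0.393129×0.5721 = 0.425056
  M+6: 0.393129×0.4279 = 0.168220
Scale to base peak (0.425056) = 100: 18.73 : 76.96 : 100.00 : 39.58

18.73 : 76.96 : 100.00 : 39.58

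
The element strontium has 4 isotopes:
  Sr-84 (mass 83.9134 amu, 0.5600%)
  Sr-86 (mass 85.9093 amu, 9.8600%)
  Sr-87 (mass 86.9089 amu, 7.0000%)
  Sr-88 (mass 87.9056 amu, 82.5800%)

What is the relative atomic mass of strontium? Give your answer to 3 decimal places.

Average mass = Σ (abundance × isotope mass) = 0.005600 × 83.9134 + 0.098600 × 85.9093 + 0.070000 × 86.9089 + 0.825800 × 87.9056
= 0.46992 + 8.47066 + 6.08362 + 72.59244 = 87.61664 amu

87.617 amu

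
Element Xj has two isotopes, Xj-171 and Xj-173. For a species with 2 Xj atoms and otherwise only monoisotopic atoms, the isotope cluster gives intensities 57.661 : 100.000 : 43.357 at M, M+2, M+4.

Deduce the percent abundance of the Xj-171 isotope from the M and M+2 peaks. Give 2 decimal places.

Write p for the Xj-171 fraction. I(M+2)/I(M) = [C(2,1)·p^1·(1−p)] / p^2 = 2·(1−p)/p = 100.000/57.661 = 1.7343
(1−p)/p = 1.7343/2 = 0.8671  ⇒  p = 1/(1 + 0.8671) = 0.5356
Xj-171: 53.56%, Xj-173: 46.44%.

53.56%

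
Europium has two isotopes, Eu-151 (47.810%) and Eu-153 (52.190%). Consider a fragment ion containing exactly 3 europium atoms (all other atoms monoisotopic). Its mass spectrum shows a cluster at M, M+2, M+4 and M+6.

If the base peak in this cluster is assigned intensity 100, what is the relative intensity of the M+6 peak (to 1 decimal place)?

Term probabilities: M 0.1093, M+2 0.3579, M+4 0.3907, M+6 0.1422. Base peak = M+4.
P(M+4) = C(3,2) × 0.47810^1 × 0.52190^2 = 3 × 0.4781 × 0.27237961 = 0.390674 (base)
P(M+6) = C(3,3) × 0.47810^0 × 0.52190^3 = 1 × 1.0000 × 0.14215492 = 0.142155
Relative intensity = 0.142155 / 0.390674 × 100 = 36.4

36.4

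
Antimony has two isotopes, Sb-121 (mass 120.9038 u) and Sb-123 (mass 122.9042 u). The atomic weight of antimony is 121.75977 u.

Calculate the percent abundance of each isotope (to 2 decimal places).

Sb-121: 57.21%, Sb-123: 42.79%

Let x be the fractional abundance of Sb-121; then Sb-123 has abundance 1 − x.
120.9038·x + 122.9042·(1 − x) = 121.75977
(120.9038 − 122.9042)·x = 121.75977 − 122.9042
x = -1.14443 / -2.0004 = 0.57210 → 57.21% Sb-121, 42.79% Sb-123.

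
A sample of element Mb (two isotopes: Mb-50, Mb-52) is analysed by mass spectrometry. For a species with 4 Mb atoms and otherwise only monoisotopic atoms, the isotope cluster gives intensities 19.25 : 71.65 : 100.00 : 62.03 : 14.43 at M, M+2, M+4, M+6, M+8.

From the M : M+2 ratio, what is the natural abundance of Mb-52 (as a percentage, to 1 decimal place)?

If p is the fraction of Mb that is Mb-50, then I(M+2)/I(M) = [C(4,1)·p^3·(1−p)] / p^4 = 4·(1−p)/p = 71.65/19.25 = 3.7221
(1−p)/p = 3.7221/4 = 0.9305  ⇒  p = 1/(1 + 0.9305) = 0.5180
Mb-50: 51.8%, Mb-52: 48.2%.

48.2%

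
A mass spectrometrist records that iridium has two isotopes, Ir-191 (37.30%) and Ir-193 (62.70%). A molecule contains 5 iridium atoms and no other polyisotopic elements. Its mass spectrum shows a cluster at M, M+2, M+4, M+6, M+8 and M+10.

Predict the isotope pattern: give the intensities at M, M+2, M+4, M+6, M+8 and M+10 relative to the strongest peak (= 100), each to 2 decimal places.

Each Ir atom is independently Ir-191 (p = 0.3730) or Ir-193 (q = 0.6270); the cluster is the binomial expansion (p + q)^5.
P(M) = 0.3730^5 = 0.007220
P(M+2) = 5 × 0.3730^4 × 0.6270^1 = 0.060684
P(M+4) = 10 × 0.3730^3 × 0.6270^2 = 0.204015
P(M+6) = 10 × 0.3730^2 × 0.6270^3 = 0.342942
P(M+8) = 5 × 0.3730^1 × 0.6270^4 = 0.288237
P(M+10) = 0.6270^5 = 0.096903
The M+6 peak is largest (0.342942); scaling to 100 gives 2.11 : 17.70 : 59.49 : 100.00 : 84.05 : 28.26.

2.11 : 17.70 : 59.49 : 100.00 : 84.05 : 28.26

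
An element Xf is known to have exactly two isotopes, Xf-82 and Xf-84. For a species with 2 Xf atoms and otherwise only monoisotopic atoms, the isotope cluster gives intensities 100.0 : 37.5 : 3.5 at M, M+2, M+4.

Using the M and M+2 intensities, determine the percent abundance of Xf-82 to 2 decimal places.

84.21%

Write p for the Xf-82 fraction. I(M+2)/I(M) = [C(2,1)·p^1·(1−p)] / p^2 = 2·(1−p)/p = 37.5/100.0 = 0.3750
(1−p)/p = 0.3750/2 = 0.1875  ⇒  p = 1/(1 + 0.1875) = 0.8421
Xf-82: 84.21%, Xf-84: 15.79%.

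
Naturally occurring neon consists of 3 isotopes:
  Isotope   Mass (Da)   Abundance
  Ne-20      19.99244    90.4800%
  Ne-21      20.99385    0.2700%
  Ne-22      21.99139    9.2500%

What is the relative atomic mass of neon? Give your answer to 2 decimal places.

20.18 Da

Weight each isotope mass by its fractional abundance: 0.904800 × 19.99244 + 0.002700 × 20.99385 + 0.092500 × 21.99139
= 18.089160 + 0.056683 + 2.034204 = 20.180047 Da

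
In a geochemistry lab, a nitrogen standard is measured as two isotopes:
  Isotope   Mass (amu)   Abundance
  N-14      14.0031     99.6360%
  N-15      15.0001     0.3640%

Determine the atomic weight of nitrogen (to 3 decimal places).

14.007 amu

The abundance-weighted mean is 0.996360 × 14.0031 + 0.003640 × 15.0001
= 13.95213 + 0.05460 = 14.00673 amu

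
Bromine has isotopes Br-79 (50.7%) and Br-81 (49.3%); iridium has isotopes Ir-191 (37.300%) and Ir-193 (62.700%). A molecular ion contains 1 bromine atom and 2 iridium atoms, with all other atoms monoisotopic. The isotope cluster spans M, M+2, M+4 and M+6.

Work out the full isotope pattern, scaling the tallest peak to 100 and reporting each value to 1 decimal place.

Bromine pattern (n=1): 0.5070 : 0.4930
Iridium pattern (n=2): 0.139129 : 0.467742 : 0.393129
Convolve the two distributions (both contribute in 2-u steps):
  M: 0.5070×0.139129 = 0.070538
  M+2: 0.5070×0.467742 + 0.4930×0.139129 = 0.305736
  M+4: 0.5070×0.393129 + 0.4930×0.467742 = 0.429913
  M+6: 0.4930×0.393129 = 0.193813
Scale to base peak (0.429913) = 100: 16.4 : 71.1 : 100.0 : 45.1

16.4 : 71.1 : 100.0 : 45.1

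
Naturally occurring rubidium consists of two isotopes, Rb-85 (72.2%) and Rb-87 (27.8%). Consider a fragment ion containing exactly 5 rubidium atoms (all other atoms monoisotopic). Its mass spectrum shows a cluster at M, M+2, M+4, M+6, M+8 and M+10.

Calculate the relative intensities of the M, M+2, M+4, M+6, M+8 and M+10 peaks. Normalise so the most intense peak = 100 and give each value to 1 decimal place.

The 5 Rb atoms are independent, so intensities follow the terms of (0.722 + 0.278)^5.
P(M) = 0.722^5 = 0.196194
P(M+2) = 5 × 0.722^4 × 0.278^1 = 0.377714
P(M+4) = 10 × 0.722^3 × 0.278^2 = 0.290872
P(M+6) = 10 × 0.722^2 × 0.278^3 = 0.111998
P(M+8) = 5 × 0.722^1 × 0.278^4 = 0.021562
P(M+10) = 0.278^5 = 0.001660
The M+2 peak is largest (0.377714); scaling to 100 gives 51.9 : 100.0 : 77.0 : 29.7 : 5.7 : 0.4.

51.9 : 100.0 : 77.0 : 29.7 : 5.7 : 0.4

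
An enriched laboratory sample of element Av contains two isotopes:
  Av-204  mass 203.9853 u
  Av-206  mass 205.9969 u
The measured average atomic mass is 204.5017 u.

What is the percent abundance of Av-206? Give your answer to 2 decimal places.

25.67%

Let x be the fractional abundance of Av-204; then Av-206 has abundance 1 − x.
203.9853·x + 205.9969·(1 − x) = 204.5017
(203.9853 − 205.9969)·x = 204.5017 − 205.9969
x = -1.4952 / -2.0116 = 0.74329 → 74.33% Av-204, 25.67% Av-206.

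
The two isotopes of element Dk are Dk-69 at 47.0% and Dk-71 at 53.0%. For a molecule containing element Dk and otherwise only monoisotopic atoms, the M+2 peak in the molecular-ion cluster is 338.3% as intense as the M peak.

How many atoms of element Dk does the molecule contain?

3

For n independent Dk atoms, I(M+2)/I(M) = n · (abundance Dk-71) / (abundance Dk-69) = n · 0.530/0.470.
n = 3.383 × 0.470/0.530 = 3.00 ≈ 3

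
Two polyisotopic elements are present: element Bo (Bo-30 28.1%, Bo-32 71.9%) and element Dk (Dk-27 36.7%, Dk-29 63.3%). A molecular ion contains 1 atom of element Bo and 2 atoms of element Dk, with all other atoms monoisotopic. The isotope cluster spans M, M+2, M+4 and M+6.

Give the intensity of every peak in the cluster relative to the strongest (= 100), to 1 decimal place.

8.5 : 50.9 : 100.0 : 64.5

Element Bo pattern (n=1): 0.2810 : 0.7190
Element Dk pattern (n=2): 0.134689 : 0.464622 : 0.400689
Convolve the two distributions (both contribute in 2-u steps):
  M: 0.2810×0.134689 = 0.037848
  M+2: 0.2810×0.464622 + 0.7190×0.134689 = 0.227400
  M+4: 0.2810×0.400689 + 0.7190×0.464622 = 0.446657
  M+6: 0.7190×0.400689 = 0.288095
Scale to base peak (0.446657) = 100: 8.5 : 50.9 : 100.0 : 64.5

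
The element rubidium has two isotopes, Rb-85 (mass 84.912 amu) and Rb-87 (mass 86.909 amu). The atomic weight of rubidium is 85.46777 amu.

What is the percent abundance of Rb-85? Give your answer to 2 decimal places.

72.17%

Let x be the fractional abundance of Rb-85; then Rb-87 has abundance 1 − x.
84.912·x + 86.909·(1 − x) = 85.46777
(84.912 − 86.909)·x = 85.46777 − 86.909
x = -1.44123 / -1.997 = 0.72170 → 72.17% Rb-85, 27.83% Rb-87.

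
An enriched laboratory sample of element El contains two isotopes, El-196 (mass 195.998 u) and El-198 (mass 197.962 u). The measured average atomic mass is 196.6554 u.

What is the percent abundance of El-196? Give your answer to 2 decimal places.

66.53%

Let x be the fractional abundance of El-196; then El-198 has abundance 1 − x.
195.998·x + 197.962·(1 − x) = 196.6554
(195.998 − 197.962)·x = 196.6554 − 197.962
x = -1.3066 / -1.964 = 0.66527 → 66.53% El-196, 33.47% El-198.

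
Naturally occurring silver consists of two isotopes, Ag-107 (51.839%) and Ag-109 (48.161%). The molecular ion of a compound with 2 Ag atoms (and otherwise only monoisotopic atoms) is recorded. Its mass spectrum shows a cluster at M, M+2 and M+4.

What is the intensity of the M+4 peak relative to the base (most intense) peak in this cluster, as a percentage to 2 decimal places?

46.45%

Term probabilities: M 0.2687, M+2 0.4993, M+4 0.2319. Base peak = M+2.
P(M+2) = C(2,1) × 0.51839^1 × 0.48161^1 = 2 × 0.51839 × 0.48161 = 0.499324 (base)
P(M+4) = C(2,2) × 0.51839^0 × 0.48161^2 = 1 × 1.0000 × 0.23194819 = 0.231948
Relative intensity = 0.231948 / 0.499324 × 100 = 46.45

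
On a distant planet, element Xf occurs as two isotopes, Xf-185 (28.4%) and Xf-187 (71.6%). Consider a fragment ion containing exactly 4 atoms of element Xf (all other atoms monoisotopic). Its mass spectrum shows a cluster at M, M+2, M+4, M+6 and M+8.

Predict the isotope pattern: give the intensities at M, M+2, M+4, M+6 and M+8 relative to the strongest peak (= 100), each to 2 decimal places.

1.56 : 15.73 : 59.50 : 100.00 : 63.03

Each Xf atom is independently Xf-185 (p = 0.284) or Xf-187 (q = 0.716); the cluster is the binomial expansion (p + q)^4.
P(M) = 0.284^4 = 0.006505
P(M+2) = 4 × 0.284^3 × 0.716^1 = 0.065604
P(M+4) = 6 × 0.284^2 × 0.716^2 = 0.248093
P(M+6) = 4 × 0.284^1 × 0.716^3 = 0.416982
P(M+8) = 0.716^4 = 0.262816
The M+6 peak is largest (0.416982); scaling to 100 gives 1.56 : 15.73 : 59.50 : 100.00 : 63.03.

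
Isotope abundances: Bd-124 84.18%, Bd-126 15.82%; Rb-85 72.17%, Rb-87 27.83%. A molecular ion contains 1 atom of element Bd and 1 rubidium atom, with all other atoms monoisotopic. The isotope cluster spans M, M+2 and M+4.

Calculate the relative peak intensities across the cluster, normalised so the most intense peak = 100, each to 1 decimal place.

Element Bd pattern (n=1): 0.8418 : 0.1582
Rubidium pattern (n=1): 0.7217 : 0.2783
Convolve the two distributions (both contribute in 2-u steps):
  M: 0.8418×0.7217 = 0.607527
  M+2: 0.8418×0.2783 + 0.1582×0.7217 = 0.348446
  M+4: 0.1582×0.2783 = 0.044027
Scale to base peak (0.607527) = 100: 100.0 : 57.4 : 7.2

100.0 : 57.4 : 7.2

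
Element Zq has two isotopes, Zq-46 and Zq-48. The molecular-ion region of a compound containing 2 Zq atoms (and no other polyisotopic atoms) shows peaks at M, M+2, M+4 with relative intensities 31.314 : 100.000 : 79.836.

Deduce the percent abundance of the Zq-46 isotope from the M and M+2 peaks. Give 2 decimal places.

38.51%

If p is the fraction of Zq that is Zq-46, then I(M+2)/I(M) = [C(2,1)·p^1·(1−p)] / p^2 = 2·(1−p)/p = 100.000/31.314 = 3.1935
(1−p)/p = 3.1935/2 = 1.5967  ⇒  p = 1/(1 + 1.5967) = 0.3851
Zq-46: 38.51%, Zq-48: 61.49%.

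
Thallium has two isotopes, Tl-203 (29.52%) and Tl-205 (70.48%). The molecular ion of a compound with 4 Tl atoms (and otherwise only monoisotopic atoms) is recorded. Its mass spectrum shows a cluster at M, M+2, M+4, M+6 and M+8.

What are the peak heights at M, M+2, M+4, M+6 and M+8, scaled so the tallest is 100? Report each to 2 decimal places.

1.84 : 17.54 : 62.83 : 100.00 : 59.69

Expanding (0.2952 + 0.7048)^4:
P(M) = 0.2952^4 = 0.007594
P(M+2) = 4 × 0.2952^3 × 0.7048^1 = 0.072523
P(M+4) = 6 × 0.2952^2 × 0.7048^2 = 0.259726
P(M+6) = 4 × 0.2952^1 × 0.7048^3 = 0.413403
P(M+8) = 0.7048^4 = 0.246754
The M+6 peak is largest (0.413403); scaling to 100 gives 1.84 : 17.54 : 62.83 : 100.00 : 59.69.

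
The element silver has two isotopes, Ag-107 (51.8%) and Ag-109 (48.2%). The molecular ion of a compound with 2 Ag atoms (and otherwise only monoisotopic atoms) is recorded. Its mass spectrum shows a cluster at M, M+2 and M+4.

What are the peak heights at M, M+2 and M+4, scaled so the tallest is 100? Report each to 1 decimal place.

53.7 : 100.0 : 46.5

Expanding (0.518 + 0.482)^2:
P(M) = 0.518^2 = 0.268324
P(M+2) = 2 × 0.518^1 × 0.482^1 = 0.499352
P(M+4) = 0.482^2 = 0.232324
The M+2 peak is largest (0.499352); scaling to 100 gives 53.7 : 100.0 : 46.5.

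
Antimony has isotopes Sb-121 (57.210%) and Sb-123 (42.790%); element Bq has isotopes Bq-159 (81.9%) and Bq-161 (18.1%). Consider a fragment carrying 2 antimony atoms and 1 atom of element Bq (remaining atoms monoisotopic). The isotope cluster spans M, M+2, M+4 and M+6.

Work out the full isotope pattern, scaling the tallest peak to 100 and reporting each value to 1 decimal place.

Antimony pattern (n=2): 0.32729841 : 0.48960318 : 0.18309841
Element Bq pattern (n=1): 0.8190 : 0.1810
Convolve the two distributions (both contribute in 2-u steps):
  M: 0.32729841×0.8190 = 0.268057
  M+2: 0.32729841×0.1810 + 0.48960318×0.8190 = 0.460226
  M+4: 0.48960318×0.1810 + 0.18309841×0.8190 = 0.238576
  M+6: 0.18309841×0.1810 = 0.033141
Scale to base peak (0.460226) = 100: 58.2 : 100.0 : 51.8 : 7.2

58.2 : 100.0 : 51.8 : 7.2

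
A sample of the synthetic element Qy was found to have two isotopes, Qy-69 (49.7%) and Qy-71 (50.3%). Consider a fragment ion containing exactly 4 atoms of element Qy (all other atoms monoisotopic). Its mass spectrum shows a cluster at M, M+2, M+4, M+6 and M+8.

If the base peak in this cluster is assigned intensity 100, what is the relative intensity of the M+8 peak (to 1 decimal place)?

17.1

(0.497 + 0.503)^4 gives M 0.0610, M+2 0.2470, M+4 0.3750, M+6 0.2530, M+8 0.0640; the largest is M+4.
P(M+4) = C(4,2) × 0.497^2 × 0.503^2 = 6 × 0.247009 × 0.253009 = 0.374973 (base)
P(M+8) = C(4,4) × 0.497^0 × 0.503^4 = 1 × 1.0000 × 0.06401355 = 0.064014
Relative intensity = 0.064014 / 0.374973 × 100 = 17.1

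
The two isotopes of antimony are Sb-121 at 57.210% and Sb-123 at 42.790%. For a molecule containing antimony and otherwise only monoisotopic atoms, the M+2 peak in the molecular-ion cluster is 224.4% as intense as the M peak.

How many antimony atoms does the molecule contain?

For n independent Sb atoms, I(M+2)/I(M) = n · (abundance Sb-123) / (abundance Sb-121) = n · 0.42790/0.57210.
n = 2.244 × 0.57210/0.42790 = 3.00 ≈ 3

3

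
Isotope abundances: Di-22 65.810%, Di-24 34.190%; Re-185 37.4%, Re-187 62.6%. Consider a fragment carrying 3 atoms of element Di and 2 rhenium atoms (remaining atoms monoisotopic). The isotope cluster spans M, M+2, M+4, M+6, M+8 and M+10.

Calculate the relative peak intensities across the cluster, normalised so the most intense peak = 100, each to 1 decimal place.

11.3 : 55.6 : 100.0 : 81.7 : 31.0 : 4.4

Element Di pattern (n=3): 0.28502022 : 0.44422617 : 0.230787 : 0.03996661
Rhenium pattern (n=2): 0.139876 : 0.468248 : 0.391876
Convolve the two distributions (both contribute in 2-u steps):
  M: 0.28502022×0.139876 = 0.039867
  M+2: 0.28502022×0.468248 + 0.44422617×0.139876 = 0.195597
  M+4: 0.28502022×0.391876 + 0.44422617×0.468248 + 0.230787×0.139876 = 0.351982
  M+6: 0.44422617×0.391876 + 0.230787×0.468248 + 0.03996661×0.139876 = 0.287737
  M+8: 0.230787×0.391876 + 0.03996661×0.468248 = 0.109154
  M+10: 0.03996661×0.391876 = 0.015662
Scale to base peak (0.351982) = 100: 11.3 : 55.6 : 100.0 : 81.7 : 31.0 : 4.4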